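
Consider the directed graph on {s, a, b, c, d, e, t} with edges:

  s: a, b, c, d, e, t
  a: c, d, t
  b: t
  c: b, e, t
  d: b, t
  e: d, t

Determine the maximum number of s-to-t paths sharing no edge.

Assign every edge capacity 1; by Menger, the answer equals the max flow.
Path s→t (+1); total 1.
Path s→a→t (+1); total 2.
Path s→b→t (+1); total 3.
Path s→c→t (+1); total 4.
Path s→d→t (+1); total 5.
Path s→e→t (+1); total 6.
No residual s→t path; max flow = 6.
Certifying cut of size 6: {s→a, s→b, s→c, s→d, s→e, s→t}.

6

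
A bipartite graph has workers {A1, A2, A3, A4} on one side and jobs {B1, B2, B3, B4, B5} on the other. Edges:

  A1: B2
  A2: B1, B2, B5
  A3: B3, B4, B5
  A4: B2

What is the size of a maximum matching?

Unit-capacity flow: source→left, listed edges, right→sink; max matching = max flow.
Augmenting path A1→B2 (+1); matched 1.
Augmenting path A2→B1 (+1); matched 2.
Augmenting path A3→B3 (+1); matched 3.
No augmenting path remains; maximum matching = 3.
König certificate: {A2, A3, B2} is a vertex cover of size 3 (every listed pair touches it), so no matching can be larger.

3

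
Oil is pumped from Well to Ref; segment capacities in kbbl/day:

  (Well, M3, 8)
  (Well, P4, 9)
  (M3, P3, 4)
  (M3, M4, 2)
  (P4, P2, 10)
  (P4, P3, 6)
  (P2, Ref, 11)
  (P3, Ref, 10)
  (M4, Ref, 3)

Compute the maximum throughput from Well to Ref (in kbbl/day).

15

Augment Well→M3→P3→Ref: bottleneck 4, flow now 4.
Augment Well→M3→M4→Ref: bottleneck 2, flow now 6.
Augment Well→P4→P2→Ref: bottleneck 9, flow now 15.
No augmenting path remains; maximum flow = 15.
In the residual graph, reachable from Well: {Well, M3}.
Min-cut edges: Well→P4 (9), M3→P3 (4), M3→M4 (2); capacity 9 + 4 + 2 = 15.
This cut is saturated, so no flow can exceed 15.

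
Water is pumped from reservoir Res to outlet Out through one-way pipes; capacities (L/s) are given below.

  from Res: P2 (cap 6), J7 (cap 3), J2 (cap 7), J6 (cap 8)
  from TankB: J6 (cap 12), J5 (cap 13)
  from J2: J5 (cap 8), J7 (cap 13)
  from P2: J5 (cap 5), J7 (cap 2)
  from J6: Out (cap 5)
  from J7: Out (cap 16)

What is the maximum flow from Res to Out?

Augment Res→J6→Out: bottleneck 5, flow now 5.
Augment Res→J7→Out: bottleneck 3, flow now 8.
Augment Res→J2→J7→Out: bottleneck 7, flow now 15.
Augment Res→P2→J7→Out: bottleneck 2, flow now 17.
No augmenting path remains; maximum flow = 17.
In the residual graph, reachable from Res: {Res, P2, J6, J5}.
Min-cut edges: Res→J2 (7), Res→J7 (3), P2→J7 (2), J6→Out (5); capacity 7 + 3 + 2 + 5 = 17.
This cut is saturated, so no flow can exceed 17.

17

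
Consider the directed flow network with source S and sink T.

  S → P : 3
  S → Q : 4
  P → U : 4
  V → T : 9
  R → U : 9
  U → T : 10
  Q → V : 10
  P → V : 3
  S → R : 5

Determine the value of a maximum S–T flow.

Augment S→P→U→T: bottleneck 3, flow now 3.
Augment S→Q→V→T: bottleneck 4, flow now 7.
Augment S→R→U→T: bottleneck 5, flow now 12.
No augmenting path remains; maximum flow = 12.
In the residual graph, reachable from S: {S}.
Min-cut edges: S→P (3), S→Q (4), S→R (5); capacity 3 + 4 + 5 = 12.
This cut is saturated, so no flow can exceed 12.

12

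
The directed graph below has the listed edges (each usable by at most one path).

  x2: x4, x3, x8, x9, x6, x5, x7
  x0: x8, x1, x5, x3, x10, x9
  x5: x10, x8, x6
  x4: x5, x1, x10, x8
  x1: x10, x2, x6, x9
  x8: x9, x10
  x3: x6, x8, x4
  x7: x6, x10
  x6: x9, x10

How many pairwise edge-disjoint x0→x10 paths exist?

5

Assign every edge capacity 1; by Menger, the answer equals the max flow.
Path x0→x10 (+1); total 1.
Path x0→x1→x10 (+1); total 2.
Path x0→x5→x10 (+1); total 3.
Path x0→x8→x10 (+1); total 4.
Path x0→x3→x4→x10 (+1); total 5.
No residual x0→x10 path; max flow = 5.
Certifying cut of size 5: {x0→x1, x0→x10, x0→x3, x0→x5, x0→x8}.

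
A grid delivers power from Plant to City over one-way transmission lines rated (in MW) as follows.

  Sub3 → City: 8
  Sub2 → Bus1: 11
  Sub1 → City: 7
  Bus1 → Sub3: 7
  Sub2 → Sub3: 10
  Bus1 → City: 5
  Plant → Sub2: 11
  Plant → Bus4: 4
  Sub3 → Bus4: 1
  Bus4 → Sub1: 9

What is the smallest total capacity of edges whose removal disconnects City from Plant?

15

Augment Plant→Bus4→Sub1→City: bottleneck 4, flow now 4.
Augment Plant→Sub2→Sub3→City: bottleneck 8, flow now 12.
Augment Plant→Sub2→Bus1→City: bottleneck 3, flow now 15.
No augmenting path remains; maximum flow = 15.
By max-flow min-cut, the minimum cut capacity equals the max flow.
In the residual graph, reachable from Plant: {Plant}.
Min-cut edges: Plant→Bus4 (4), Plant→Sub2 (11); capacity 4 + 11 = 15.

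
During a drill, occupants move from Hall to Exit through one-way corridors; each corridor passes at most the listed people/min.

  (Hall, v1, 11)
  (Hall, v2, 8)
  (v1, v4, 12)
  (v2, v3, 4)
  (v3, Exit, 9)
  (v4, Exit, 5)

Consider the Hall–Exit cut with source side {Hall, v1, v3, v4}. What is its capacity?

22

Edges leaving {Hall, v1, v3, v4}: Hall→v2 (8), v3→Exit (9), v4→Exit (5).
Cut capacity = 8 + 9 + 5 = 22.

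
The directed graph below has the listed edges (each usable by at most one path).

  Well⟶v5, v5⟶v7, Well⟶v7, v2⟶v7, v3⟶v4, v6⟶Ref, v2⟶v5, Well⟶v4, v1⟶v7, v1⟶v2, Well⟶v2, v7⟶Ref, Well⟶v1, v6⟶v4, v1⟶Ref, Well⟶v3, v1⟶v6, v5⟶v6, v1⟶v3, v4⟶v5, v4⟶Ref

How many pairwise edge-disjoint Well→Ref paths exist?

Assign every edge capacity 1; by Menger, the answer equals the max flow.
Path Well→v1→Ref (+1); total 1.
Path Well→v4→Ref (+1); total 2.
Path Well→v7→Ref (+1); total 3.
Path Well→v5→v6→Ref (+1); total 4.
No residual Well→Ref path; max flow = 4.
Certifying cut of size 4: {Well→v1, v4→Ref, v5→v6, v7→Ref}.

4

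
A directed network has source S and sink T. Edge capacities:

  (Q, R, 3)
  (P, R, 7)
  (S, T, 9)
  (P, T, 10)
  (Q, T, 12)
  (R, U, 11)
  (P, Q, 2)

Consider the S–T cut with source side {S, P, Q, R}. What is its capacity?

Edges leaving {S, P, Q, R}: S→T (9), P→T (10), Q→T (12), R→U (11).
Cut capacity = 9 + 10 + 12 + 11 = 42.

42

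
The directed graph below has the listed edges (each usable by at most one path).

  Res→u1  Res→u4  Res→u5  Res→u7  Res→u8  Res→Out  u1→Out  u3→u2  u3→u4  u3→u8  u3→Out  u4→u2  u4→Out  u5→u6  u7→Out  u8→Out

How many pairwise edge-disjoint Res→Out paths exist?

5

Assign every edge capacity 1; by Menger, the answer equals the max flow.
Path Res→Out (+1); total 1.
Path Res→u1→Out (+1); total 2.
Path Res→u4→Out (+1); total 3.
Path Res→u7→Out (+1); total 4.
Path Res→u8→Out (+1); total 5.
No residual Res→Out path; max flow = 5.
Certifying cut of size 5: {Res→Out, Res→u1, Res→u4, Res→u7, Res→u8}.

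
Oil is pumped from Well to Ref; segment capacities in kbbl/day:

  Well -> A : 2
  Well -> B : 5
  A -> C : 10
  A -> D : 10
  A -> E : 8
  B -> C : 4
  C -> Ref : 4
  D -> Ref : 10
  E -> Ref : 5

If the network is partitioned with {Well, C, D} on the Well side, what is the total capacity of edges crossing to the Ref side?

21

Edges leaving {Well, C, D}: Well→A (2), Well→B (5), C→Ref (4), D→Ref (10).
Cut capacity = 2 + 5 + 4 + 10 = 21.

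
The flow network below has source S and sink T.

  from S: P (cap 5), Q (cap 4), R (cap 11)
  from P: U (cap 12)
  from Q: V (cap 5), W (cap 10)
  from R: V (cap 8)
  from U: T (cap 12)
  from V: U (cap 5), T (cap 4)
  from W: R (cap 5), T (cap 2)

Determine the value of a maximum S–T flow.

Augment S→P→U→T: bottleneck 5, flow now 5.
Augment S→Q→V→T: bottleneck 4, flow now 9.
Augment S→R→V→U→T: bottleneck 5, flow now 14.
Augment S→R→V→Q→W→T: bottleneck 2, flow now 16. (uses reverse residual edge)
No augmenting path remains; maximum flow = 16.
In the residual graph, reachable from S: {S, Q, R, V, W}.
Min-cut edges: S→P (5), V→U (5), V→T (4), W→T (2); capacity 5 + 5 + 4 + 2 = 16.
This cut is saturated, so no flow can exceed 16.

16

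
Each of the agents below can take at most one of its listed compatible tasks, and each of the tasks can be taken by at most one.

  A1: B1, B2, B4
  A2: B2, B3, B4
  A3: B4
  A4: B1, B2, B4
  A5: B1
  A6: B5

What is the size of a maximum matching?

5

Unit-capacity flow: source→left, listed edges, right→sink; max matching = max flow.
Augmenting path A1→B1 (+1); matched 1.
Augmenting path A2→B2 (+1); matched 2.
Augmenting path A3→B4 (+1); matched 3.
Augmenting path A6→B5 (+1); matched 4.
Augmenting path A4→B2→A2→B3 (+1); matched 5.
No augmenting path remains; maximum matching = 5.
König certificate: {A2, A6, B1, B2, B4} is a vertex cover of size 5 (every listed pair touches it), so no matching can be larger.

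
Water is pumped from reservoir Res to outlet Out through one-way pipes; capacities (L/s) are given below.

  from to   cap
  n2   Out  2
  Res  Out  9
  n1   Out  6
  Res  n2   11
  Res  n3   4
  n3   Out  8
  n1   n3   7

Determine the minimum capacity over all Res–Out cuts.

Augment Res→Out: bottleneck 9, flow now 9.
Augment Res→n2→Out: bottleneck 2, flow now 11.
Augment Res→n3→Out: bottleneck 4, flow now 15.
No augmenting path remains; maximum flow = 15.
By max-flow min-cut, the minimum cut capacity equals the max flow.
In the residual graph, reachable from Res: {Res, n2}.
Min-cut edges: Res→n3 (4), Res→Out (9), n2→Out (2); capacity 4 + 9 + 2 = 15.

15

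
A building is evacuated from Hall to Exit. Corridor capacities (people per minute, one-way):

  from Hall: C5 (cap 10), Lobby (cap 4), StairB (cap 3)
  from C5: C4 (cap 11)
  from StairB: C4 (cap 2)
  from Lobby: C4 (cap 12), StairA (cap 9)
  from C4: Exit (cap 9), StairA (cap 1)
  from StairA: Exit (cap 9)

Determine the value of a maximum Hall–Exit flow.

Augment Hall→C5→C4→Exit: bottleneck 9, flow now 9.
Augment Hall→Lobby→StairA→Exit: bottleneck 4, flow now 13.
Augment Hall→C5→C4→StairA→Exit: bottleneck 1, flow now 14.
No augmenting path remains; maximum flow = 14.
In the residual graph, reachable from Hall: {Hall, C5, StairB, C4}.
Min-cut edges: Hall→Lobby (4), C4→StairA (1), C4→Exit (9); capacity 4 + 1 + 9 = 14.
This cut is saturated, so no flow can exceed 14.

14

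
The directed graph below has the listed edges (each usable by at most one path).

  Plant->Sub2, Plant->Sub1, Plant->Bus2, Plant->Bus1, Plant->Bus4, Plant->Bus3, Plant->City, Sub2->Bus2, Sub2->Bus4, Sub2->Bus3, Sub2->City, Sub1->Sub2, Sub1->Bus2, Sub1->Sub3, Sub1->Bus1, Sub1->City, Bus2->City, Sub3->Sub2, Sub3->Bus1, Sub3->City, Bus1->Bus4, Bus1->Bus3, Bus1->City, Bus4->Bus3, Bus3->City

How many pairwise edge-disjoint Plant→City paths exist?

6

Assign every edge capacity 1; by Menger, the answer equals the max flow.
Path Plant→City (+1); total 1.
Path Plant→Sub2→City (+1); total 2.
Path Plant→Sub1→City (+1); total 3.
Path Plant→Bus2→City (+1); total 4.
Path Plant→Bus1→City (+1); total 5.
Path Plant→Bus3→City (+1); total 6.
No residual Plant→City path; max flow = 6.
Certifying cut of size 6: {Bus3→City, Plant→Bus1, Plant→Bus2, Plant→City, Plant→Sub1, Plant→Sub2}.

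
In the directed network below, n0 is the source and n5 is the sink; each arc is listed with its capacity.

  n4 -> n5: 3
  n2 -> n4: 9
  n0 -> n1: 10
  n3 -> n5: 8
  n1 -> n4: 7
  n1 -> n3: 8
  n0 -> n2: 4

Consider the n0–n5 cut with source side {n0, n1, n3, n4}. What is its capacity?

15

Edges leaving {n0, n1, n3, n4}: n0→n2 (4), n3→n5 (8), n4→n5 (3).
Cut capacity = 4 + 8 + 3 = 15.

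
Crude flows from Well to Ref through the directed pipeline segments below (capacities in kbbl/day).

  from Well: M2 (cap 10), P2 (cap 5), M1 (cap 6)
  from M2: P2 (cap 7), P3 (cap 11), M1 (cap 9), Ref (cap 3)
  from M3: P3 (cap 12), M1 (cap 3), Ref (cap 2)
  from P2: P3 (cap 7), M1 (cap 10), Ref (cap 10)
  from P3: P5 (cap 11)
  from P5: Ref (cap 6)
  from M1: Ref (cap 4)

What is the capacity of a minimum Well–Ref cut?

19

Augment Well→M2→Ref: bottleneck 3, flow now 3.
Augment Well→P2→Ref: bottleneck 5, flow now 8.
Augment Well→M1→Ref: bottleneck 4, flow now 12.
Augment Well→M2→P2→Ref: bottleneck 5, flow now 17.
Augment Well→M2→P3→P5→Ref: bottleneck 2, flow now 19.
No augmenting path remains; maximum flow = 19.
By max-flow min-cut, the minimum cut capacity equals the max flow.
In the residual graph, reachable from Well: {Well, M1}.
Min-cut edges: Well→M2 (10), Well→P2 (5), M1→Ref (4); capacity 10 + 5 + 4 = 19.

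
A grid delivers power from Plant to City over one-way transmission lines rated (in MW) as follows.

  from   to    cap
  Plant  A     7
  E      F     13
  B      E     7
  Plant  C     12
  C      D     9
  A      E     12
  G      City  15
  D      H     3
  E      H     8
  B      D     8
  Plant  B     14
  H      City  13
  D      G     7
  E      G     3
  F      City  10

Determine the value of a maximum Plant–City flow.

Augment Plant→A→E→F→City: bottleneck 7, flow now 7.
Augment Plant→B→D→G→City: bottleneck 7, flow now 14.
Augment Plant→B→D→H→City: bottleneck 1, flow now 15.
Augment Plant→B→E→F→City: bottleneck 3, flow now 18.
Augment Plant→B→E→G→City: bottleneck 3, flow now 21.
Augment Plant→C→D→H→City: bottleneck 2, flow now 23.
Augment Plant→C→D→B→E→H→City: bottleneck 1, flow now 24. (uses reverse residual edge)
No augmenting path remains; maximum flow = 24.
In the residual graph, reachable from Plant: {Plant, B, C, D}.
Min-cut edges: Plant→A (7), B→E (7), D→G (7), D→H (3); capacity 7 + 7 + 7 + 3 = 24.
This cut is saturated, so no flow can exceed 24.

24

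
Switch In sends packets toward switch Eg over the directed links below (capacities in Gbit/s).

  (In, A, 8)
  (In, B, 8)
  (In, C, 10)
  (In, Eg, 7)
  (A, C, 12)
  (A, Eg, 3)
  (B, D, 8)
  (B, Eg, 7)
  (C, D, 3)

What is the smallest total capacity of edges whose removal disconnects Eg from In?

17

Augment In→Eg: bottleneck 7, flow now 7.
Augment In→A→Eg: bottleneck 3, flow now 10.
Augment In→B→Eg: bottleneck 7, flow now 17.
No augmenting path remains; maximum flow = 17.
By max-flow min-cut, the minimum cut capacity equals the max flow.
In the residual graph, reachable from In: {In, A, B, C, D}.
Min-cut edges: In→Eg (7), A→Eg (3), B→Eg (7); capacity 7 + 3 + 7 = 17.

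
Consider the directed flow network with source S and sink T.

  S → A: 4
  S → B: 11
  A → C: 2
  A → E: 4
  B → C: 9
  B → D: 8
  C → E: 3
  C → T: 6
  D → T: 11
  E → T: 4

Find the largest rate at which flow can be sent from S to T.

Augment S→A→C→T: bottleneck 2, flow now 2.
Augment S→A→E→T: bottleneck 2, flow now 4.
Augment S→B→C→T: bottleneck 4, flow now 8.
Augment S→B→D→T: bottleneck 7, flow now 15.
No augmenting path remains; maximum flow = 15.
In the residual graph, reachable from S: {S}.
Min-cut edges: S→A (4), S→B (11); capacity 4 + 11 = 15.
This cut is saturated, so no flow can exceed 15.

15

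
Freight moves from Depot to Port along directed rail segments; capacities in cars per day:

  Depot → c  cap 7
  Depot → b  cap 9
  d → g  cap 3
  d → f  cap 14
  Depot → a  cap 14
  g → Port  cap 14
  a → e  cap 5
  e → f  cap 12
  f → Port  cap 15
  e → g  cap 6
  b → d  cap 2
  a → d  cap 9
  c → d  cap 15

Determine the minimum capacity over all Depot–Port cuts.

Augment Depot→a→d→f→Port: bottleneck 9, flow now 9.
Augment Depot→a→e→f→Port: bottleneck 5, flow now 14.
Augment Depot→b→d→f→Port: bottleneck 1, flow now 15.
Augment Depot→b→d→g→Port: bottleneck 1, flow now 16.
Augment Depot→c→d→g→Port: bottleneck 2, flow now 18.
Augment Depot→c→d→f→e→g→Port: bottleneck 4, flow now 22. (uses reverse residual edge)
No augmenting path remains; maximum flow = 22.
By max-flow min-cut, the minimum cut capacity equals the max flow.
In the residual graph, reachable from Depot: {Depot, a, b, c, d}.
Min-cut edges: a→e (5), d→f (14), d→g (3); capacity 5 + 14 + 3 = 22.

22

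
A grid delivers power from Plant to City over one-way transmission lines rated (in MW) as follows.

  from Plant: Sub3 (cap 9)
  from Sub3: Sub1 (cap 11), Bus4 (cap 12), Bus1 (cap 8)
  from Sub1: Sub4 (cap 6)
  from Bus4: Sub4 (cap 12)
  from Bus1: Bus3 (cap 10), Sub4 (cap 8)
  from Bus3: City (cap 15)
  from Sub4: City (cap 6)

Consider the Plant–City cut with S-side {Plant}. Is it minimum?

Given cut capacity: 9 = 9.
Augment Plant→Sub3→Sub1→Sub4→City: bottleneck 6, flow now 6.
Augment Plant→Sub3→Bus1→Bus3→City: bottleneck 3, flow now 9.
No augmenting path remains; maximum flow = 9.
Cut capacity 9 equals the max flow, so it is a minimum cut.

Yes — it is a minimum cut (capacity 9).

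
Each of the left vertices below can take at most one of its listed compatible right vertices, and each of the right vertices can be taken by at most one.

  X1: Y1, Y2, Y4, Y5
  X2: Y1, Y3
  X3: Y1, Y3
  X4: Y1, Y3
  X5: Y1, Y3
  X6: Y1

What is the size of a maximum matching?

Unit-capacity flow: source→left, listed edges, right→sink; max matching = max flow.
Augmenting path X1→Y1 (+1); matched 1.
Augmenting path X2→Y3 (+1); matched 2.
Augmenting path X3→Y1→X1→Y2 (+1); matched 3.
No augmenting path remains; maximum matching = 3.
König certificate: {X1, Y1, Y3} is a vertex cover of size 3 (every listed pair touches it), so no matching can be larger.

3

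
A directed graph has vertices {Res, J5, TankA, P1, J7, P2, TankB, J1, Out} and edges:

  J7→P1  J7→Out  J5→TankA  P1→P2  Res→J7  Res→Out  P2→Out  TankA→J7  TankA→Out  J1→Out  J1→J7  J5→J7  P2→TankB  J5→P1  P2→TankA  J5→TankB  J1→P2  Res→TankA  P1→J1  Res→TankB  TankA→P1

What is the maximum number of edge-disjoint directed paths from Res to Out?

Assign every edge capacity 1; by Menger, the answer equals the max flow.
Path Res→Out (+1); total 1.
Path Res→TankA→Out (+1); total 2.
Path Res→J7→Out (+1); total 3.
No residual Res→Out path; max flow = 3.
Certifying cut of size 3: {Res→J7, Res→Out, Res→TankA}.

3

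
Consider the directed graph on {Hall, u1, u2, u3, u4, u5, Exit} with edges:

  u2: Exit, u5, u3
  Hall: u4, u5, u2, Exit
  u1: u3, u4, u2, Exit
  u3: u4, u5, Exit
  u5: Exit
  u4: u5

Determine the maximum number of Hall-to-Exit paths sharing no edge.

Assign every edge capacity 1; by Menger, the answer equals the max flow.
Path Hall→Exit (+1); total 1.
Path Hall→u2→Exit (+1); total 2.
Path Hall→u5→Exit (+1); total 3.
No residual Hall→Exit path; max flow = 3.
Certifying cut of size 3: {Hall→Exit, Hall→u2, u5→Exit}.

3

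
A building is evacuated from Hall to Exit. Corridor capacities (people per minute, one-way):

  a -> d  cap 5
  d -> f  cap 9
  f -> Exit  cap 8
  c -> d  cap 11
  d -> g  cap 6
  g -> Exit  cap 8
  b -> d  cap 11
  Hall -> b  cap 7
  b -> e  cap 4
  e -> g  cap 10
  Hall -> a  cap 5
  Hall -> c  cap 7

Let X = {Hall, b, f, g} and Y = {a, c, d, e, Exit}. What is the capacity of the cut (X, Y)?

Edges leaving {Hall, b, f, g}: Hall→a (5), Hall→c (7), b→d (11), b→e (4), f→Exit (8), g→Exit (8).
Cut capacity = 5 + 7 + 11 + 4 + 8 + 8 = 43.

43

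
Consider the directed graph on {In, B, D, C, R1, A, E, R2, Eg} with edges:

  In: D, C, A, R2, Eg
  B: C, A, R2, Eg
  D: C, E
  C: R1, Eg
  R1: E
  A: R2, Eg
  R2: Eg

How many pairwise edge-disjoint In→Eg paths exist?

Assign every edge capacity 1; by Menger, the answer equals the max flow.
Path In→Eg (+1); total 1.
Path In→C→Eg (+1); total 2.
Path In→A→Eg (+1); total 3.
Path In→R2→Eg (+1); total 4.
No residual In→Eg path; max flow = 4.
Certifying cut of size 4: {C→Eg, In→A, In→Eg, In→R2}.

4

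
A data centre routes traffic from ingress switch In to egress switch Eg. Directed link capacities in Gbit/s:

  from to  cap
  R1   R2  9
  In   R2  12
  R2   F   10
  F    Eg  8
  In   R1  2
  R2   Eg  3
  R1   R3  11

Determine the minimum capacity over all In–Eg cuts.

11

Augment In→R2→Eg: bottleneck 3, flow now 3.
Augment In→R2→F→Eg: bottleneck 8, flow now 11.
No augmenting path remains; maximum flow = 11.
By max-flow min-cut, the minimum cut capacity equals the max flow.
In the residual graph, reachable from In: {In, R1, R2, F, R3}.
Min-cut edges: R2→Eg (3), F→Eg (8); capacity 3 + 8 = 11.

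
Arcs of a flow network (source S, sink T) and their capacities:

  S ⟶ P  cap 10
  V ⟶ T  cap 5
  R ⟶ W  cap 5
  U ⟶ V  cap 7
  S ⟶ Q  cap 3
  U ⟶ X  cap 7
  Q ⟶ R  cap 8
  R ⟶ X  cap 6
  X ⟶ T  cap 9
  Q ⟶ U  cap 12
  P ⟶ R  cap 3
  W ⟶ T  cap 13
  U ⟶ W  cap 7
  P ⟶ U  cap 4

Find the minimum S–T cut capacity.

Augment S→P→R→W→T: bottleneck 3, flow now 3.
Augment S→P→U→V→T: bottleneck 4, flow now 7.
Augment S→Q→R→W→T: bottleneck 2, flow now 9.
Augment S→Q→R→X→T: bottleneck 1, flow now 10.
No augmenting path remains; maximum flow = 10.
By max-flow min-cut, the minimum cut capacity equals the max flow.
In the residual graph, reachable from S: {S, P}.
Min-cut edges: S→Q (3), P→R (3), P→U (4); capacity 3 + 3 + 4 = 10.

10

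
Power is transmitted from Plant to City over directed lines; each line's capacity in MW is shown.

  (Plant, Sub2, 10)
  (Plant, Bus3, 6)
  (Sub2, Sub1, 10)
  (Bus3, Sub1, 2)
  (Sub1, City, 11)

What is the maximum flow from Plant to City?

11

Augment Plant→Sub2→Sub1→City: bottleneck 10, flow now 10.
Augment Plant→Bus3→Sub1→City: bottleneck 1, flow now 11.
No augmenting path remains; maximum flow = 11.
In the residual graph, reachable from Plant: {Plant, Sub2, Bus3, Sub1}.
Min-cut edges: Sub1→City (11); capacity 11 = 11.
This cut is saturated, so no flow can exceed 11.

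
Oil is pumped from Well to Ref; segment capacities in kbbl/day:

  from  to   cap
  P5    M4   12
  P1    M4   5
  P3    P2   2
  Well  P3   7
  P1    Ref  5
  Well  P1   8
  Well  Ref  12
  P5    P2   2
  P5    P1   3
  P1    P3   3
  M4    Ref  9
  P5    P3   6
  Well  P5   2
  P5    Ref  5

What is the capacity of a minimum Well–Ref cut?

Augment Well→Ref: bottleneck 12, flow now 12.
Augment Well→P5→Ref: bottleneck 2, flow now 14.
Augment Well→P1→Ref: bottleneck 5, flow now 19.
Augment Well→P1→M4→Ref: bottleneck 3, flow now 22.
No augmenting path remains; maximum flow = 22.
By max-flow min-cut, the minimum cut capacity equals the max flow.
In the residual graph, reachable from Well: {Well, P3, P2}.
Min-cut edges: Well→P5 (2), Well→P1 (8), Well→Ref (12); capacity 2 + 8 + 12 = 22.

22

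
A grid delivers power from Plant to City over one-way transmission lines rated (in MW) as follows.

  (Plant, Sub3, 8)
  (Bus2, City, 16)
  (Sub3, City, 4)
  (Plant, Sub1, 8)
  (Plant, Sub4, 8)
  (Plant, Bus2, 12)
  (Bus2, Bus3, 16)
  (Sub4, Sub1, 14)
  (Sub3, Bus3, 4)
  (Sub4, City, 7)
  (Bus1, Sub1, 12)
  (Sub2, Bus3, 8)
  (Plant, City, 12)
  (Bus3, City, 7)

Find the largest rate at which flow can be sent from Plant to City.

Augment Plant→City: bottleneck 12, flow now 12.
Augment Plant→Sub3→City: bottleneck 4, flow now 16.
Augment Plant→Sub4→City: bottleneck 7, flow now 23.
Augment Plant→Bus2→City: bottleneck 12, flow now 35.
Augment Plant→Sub3→Bus3→City: bottleneck 4, flow now 39.
No augmenting path remains; maximum flow = 39.
In the residual graph, reachable from Plant: {Plant, Sub4, Sub1}.
Min-cut edges: Plant→Sub3 (8), Plant→Bus2 (12), Plant→City (12), Sub4→City (7); capacity 8 + 12 + 12 + 7 = 39.
This cut is saturated, so no flow can exceed 39.

39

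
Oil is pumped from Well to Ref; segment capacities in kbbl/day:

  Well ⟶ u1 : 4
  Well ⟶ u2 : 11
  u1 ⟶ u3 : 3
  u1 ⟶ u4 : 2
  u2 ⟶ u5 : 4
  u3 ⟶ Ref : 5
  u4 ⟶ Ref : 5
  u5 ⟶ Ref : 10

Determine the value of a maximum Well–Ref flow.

Augment Well→u1→u3→Ref: bottleneck 3, flow now 3.
Augment Well→u1→u4→Ref: bottleneck 1, flow now 4.
Augment Well→u2→u5→Ref: bottleneck 4, flow now 8.
No augmenting path remains; maximum flow = 8.
In the residual graph, reachable from Well: {Well, u2}.
Min-cut edges: Well→u1 (4), u2→u5 (4); capacity 4 + 4 = 8.
This cut is saturated, so no flow can exceed 8.

8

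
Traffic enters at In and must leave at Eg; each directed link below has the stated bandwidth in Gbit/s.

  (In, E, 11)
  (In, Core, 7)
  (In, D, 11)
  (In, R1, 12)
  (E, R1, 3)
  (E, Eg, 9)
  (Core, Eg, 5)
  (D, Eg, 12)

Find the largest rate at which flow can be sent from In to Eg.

Augment In→E→Eg: bottleneck 9, flow now 9.
Augment In→Core→Eg: bottleneck 5, flow now 14.
Augment In→D→Eg: bottleneck 11, flow now 25.
No augmenting path remains; maximum flow = 25.
In the residual graph, reachable from In: {In, E, Core, R1}.
Min-cut edges: In→D (11), E→Eg (9), Core→Eg (5); capacity 11 + 9 + 5 = 25.
This cut is saturated, so no flow can exceed 25.

25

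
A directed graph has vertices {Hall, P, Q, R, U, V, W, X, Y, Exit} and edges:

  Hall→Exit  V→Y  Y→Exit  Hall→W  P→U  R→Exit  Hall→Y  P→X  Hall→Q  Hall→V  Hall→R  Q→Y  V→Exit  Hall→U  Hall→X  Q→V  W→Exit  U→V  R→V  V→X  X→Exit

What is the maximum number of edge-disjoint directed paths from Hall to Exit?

Assign every edge capacity 1; by Menger, the answer equals the max flow.
Path Hall→Exit (+1); total 1.
Path Hall→R→Exit (+1); total 2.
Path Hall→V→Exit (+1); total 3.
Path Hall→W→Exit (+1); total 4.
Path Hall→X→Exit (+1); total 5.
Path Hall→Y→Exit (+1); total 6.
No residual Hall→Exit path; max flow = 6.
Certifying cut of size 6: {Hall→Exit, Hall→R, Hall→W, V→Exit, X→Exit, Y→Exit}.

6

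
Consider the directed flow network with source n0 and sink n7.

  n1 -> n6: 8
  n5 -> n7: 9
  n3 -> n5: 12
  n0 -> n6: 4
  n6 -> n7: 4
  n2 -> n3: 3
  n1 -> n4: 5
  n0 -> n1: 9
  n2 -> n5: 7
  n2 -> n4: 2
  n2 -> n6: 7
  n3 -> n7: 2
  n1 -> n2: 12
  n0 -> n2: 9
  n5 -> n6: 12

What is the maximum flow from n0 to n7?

Augment n0→n6→n7: bottleneck 4, flow now 4.
Augment n0→n2→n3→n7: bottleneck 2, flow now 6.
Augment n0→n2→n5→n7: bottleneck 7, flow now 13.
Augment n0→n1→n2→n3→n5→n7: bottleneck 1, flow now 14.
No augmenting path remains; maximum flow = 14.
In the residual graph, reachable from n0: {n0, n1, n2, n4, n6}.
Min-cut edges: n2→n3 (3), n2→n5 (7), n6→n7 (4); capacity 3 + 7 + 4 = 14.
This cut is saturated, so no flow can exceed 14.

14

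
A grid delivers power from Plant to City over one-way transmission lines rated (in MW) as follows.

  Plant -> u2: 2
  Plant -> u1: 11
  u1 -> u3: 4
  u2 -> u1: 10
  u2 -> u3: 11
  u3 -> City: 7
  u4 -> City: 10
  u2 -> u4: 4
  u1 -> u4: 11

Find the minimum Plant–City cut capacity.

Augment Plant→u1→u3→City: bottleneck 4, flow now 4.
Augment Plant→u1→u4→City: bottleneck 7, flow now 11.
Augment Plant→u2→u3→City: bottleneck 2, flow now 13.
No augmenting path remains; maximum flow = 13.
By max-flow min-cut, the minimum cut capacity equals the max flow.
In the residual graph, reachable from Plant: {Plant}.
Min-cut edges: Plant→u1 (11), Plant→u2 (2); capacity 11 + 2 = 13.

13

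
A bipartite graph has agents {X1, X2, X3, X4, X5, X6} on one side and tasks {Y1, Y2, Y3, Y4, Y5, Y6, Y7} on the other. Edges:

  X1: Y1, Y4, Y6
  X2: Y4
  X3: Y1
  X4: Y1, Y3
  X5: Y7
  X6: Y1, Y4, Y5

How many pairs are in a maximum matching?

Unit-capacity flow: source→left, listed edges, right→sink; max matching = max flow.
Augmenting path X1→Y1 (+1); matched 1.
Augmenting path X2→Y4 (+1); matched 2.
Augmenting path X4→Y3 (+1); matched 3.
Augmenting path X5→Y7 (+1); matched 4.
Augmenting path X6→Y5 (+1); matched 5.
Augmenting path X3→Y1→X1→Y6 (+1); matched 6.
No augmenting path remains; maximum matching = 6.
König certificate: {X1, X2, X3, X4, X5, X6} is a vertex cover of size 6 (every listed pair touches it), so no matching can be larger.

6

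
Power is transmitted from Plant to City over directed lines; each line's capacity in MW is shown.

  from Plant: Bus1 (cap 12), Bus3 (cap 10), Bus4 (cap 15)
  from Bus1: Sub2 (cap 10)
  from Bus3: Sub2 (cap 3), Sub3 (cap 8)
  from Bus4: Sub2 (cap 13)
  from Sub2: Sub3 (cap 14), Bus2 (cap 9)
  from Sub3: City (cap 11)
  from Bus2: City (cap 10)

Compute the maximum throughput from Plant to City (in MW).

20

Augment Plant→Bus3→Sub3→City: bottleneck 8, flow now 8.
Augment Plant→Bus1→Sub2→Sub3→City: bottleneck 3, flow now 11.
Augment Plant→Bus1→Sub2→Bus2→City: bottleneck 7, flow now 18.
Augment Plant→Bus3→Sub2→Bus2→City: bottleneck 2, flow now 20.
No augmenting path remains; maximum flow = 20.
In the residual graph, reachable from Plant: {Plant, Bus1, Bus3, Bus4, Sub2, Sub3}.
Min-cut edges: Sub2→Bus2 (9), Sub3→City (11); capacity 9 + 11 = 20.
This cut is saturated, so no flow can exceed 20.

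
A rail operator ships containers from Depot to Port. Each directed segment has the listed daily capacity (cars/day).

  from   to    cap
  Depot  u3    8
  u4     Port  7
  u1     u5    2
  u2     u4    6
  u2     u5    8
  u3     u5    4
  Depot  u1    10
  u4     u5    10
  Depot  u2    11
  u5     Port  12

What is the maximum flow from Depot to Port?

Augment Depot→u1→u5→Port: bottleneck 2, flow now 2.
Augment Depot→u2→u4→Port: bottleneck 6, flow now 8.
Augment Depot→u2→u5→Port: bottleneck 5, flow now 13.
Augment Depot→u3→u5→Port: bottleneck 4, flow now 17.
No augmenting path remains; maximum flow = 17.
In the residual graph, reachable from Depot: {Depot, u1, u3}.
Min-cut edges: Depot→u2 (11), u1→u5 (2), u3→u5 (4); capacity 11 + 2 + 4 = 17.
This cut is saturated, so no flow can exceed 17.

17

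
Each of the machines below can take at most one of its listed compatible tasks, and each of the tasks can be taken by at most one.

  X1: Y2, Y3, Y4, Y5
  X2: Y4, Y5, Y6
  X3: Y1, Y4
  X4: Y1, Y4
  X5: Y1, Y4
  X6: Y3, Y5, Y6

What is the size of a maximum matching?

5

Unit-capacity flow: source→left, listed edges, right→sink; max matching = max flow.
Augmenting path X1→Y2 (+1); matched 1.
Augmenting path X2→Y4 (+1); matched 2.
Augmenting path X3→Y1 (+1); matched 3.
Augmenting path X6→Y3 (+1); matched 4.
Augmenting path X4→Y4→X2→Y5 (+1); matched 5.
No augmenting path remains; maximum matching = 5.
König certificate: {X1, X2, X6, Y1, Y4} is a vertex cover of size 5 (every listed pair touches it), so no matching can be larger.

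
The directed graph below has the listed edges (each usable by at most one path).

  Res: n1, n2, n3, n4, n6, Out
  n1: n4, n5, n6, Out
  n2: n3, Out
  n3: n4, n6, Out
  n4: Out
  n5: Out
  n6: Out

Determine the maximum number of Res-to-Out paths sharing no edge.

6

Assign every edge capacity 1; by Menger, the answer equals the max flow.
Path Res→Out (+1); total 1.
Path Res→n1→Out (+1); total 2.
Path Res→n2→Out (+1); total 3.
Path Res→n3→Out (+1); total 4.
Path Res→n4→Out (+1); total 5.
Path Res→n6→Out (+1); total 6.
No residual Res→Out path; max flow = 6.
Certifying cut of size 6: {Res→Out, Res→n1, Res→n2, Res→n3, Res→n4, Res→n6}.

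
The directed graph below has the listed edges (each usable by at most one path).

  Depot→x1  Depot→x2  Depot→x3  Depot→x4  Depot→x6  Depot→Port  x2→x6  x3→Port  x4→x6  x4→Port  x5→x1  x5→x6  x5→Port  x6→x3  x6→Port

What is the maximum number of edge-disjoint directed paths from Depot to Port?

Assign every edge capacity 1; by Menger, the answer equals the max flow.
Path Depot→Port (+1); total 1.
Path Depot→x3→Port (+1); total 2.
Path Depot→x4→Port (+1); total 3.
Path Depot→x6→Port (+1); total 4.
No residual Depot→Port path; max flow = 4.
Certifying cut of size 4: {Depot→Port, Depot→x4, x3→Port, x6→Port}.

4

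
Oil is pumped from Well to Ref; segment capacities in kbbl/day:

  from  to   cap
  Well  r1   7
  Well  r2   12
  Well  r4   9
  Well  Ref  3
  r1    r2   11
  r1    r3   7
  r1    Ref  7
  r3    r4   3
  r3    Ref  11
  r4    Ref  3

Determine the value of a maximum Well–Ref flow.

13

Augment Well→Ref: bottleneck 3, flow now 3.
Augment Well→r1→Ref: bottleneck 7, flow now 10.
Augment Well→r4→Ref: bottleneck 3, flow now 13.
No augmenting path remains; maximum flow = 13.
In the residual graph, reachable from Well: {Well, r2, r4}.
Min-cut edges: Well→r1 (7), Well→Ref (3), r4→Ref (3); capacity 7 + 3 + 3 = 13.
This cut is saturated, so no flow can exceed 13.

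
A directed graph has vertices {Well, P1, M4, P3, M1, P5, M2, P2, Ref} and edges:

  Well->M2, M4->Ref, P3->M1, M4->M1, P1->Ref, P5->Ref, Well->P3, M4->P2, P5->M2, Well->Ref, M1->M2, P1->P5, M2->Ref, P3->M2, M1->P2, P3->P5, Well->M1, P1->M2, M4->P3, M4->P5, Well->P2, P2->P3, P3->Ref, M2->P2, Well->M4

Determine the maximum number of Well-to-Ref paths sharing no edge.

5

Assign every edge capacity 1; by Menger, the answer equals the max flow.
Path Well→Ref (+1); total 1.
Path Well→M4→Ref (+1); total 2.
Path Well→P3→Ref (+1); total 3.
Path Well→M2→Ref (+1); total 4.
Path Well→P2→P3→P5→Ref (+1); total 5.
No residual Well→Ref path; max flow = 5.
Certifying cut of size 5: {M2→Ref, P2→P3, Well→M4, Well→P3, Well→Ref}.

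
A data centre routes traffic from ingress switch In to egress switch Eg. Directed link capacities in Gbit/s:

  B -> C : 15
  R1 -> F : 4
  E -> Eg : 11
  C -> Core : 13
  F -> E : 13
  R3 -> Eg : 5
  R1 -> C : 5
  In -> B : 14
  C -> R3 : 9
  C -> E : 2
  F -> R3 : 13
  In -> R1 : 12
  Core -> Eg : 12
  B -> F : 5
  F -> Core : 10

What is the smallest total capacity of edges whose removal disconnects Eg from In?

23

Augment In→R1→C→R3→Eg: bottleneck 5, flow now 5.
Augment In→R1→F→E→Eg: bottleneck 4, flow now 9.
Augment In→B→C→E→Eg: bottleneck 2, flow now 11.
Augment In→B→C→Core→Eg: bottleneck 12, flow now 23.
No augmenting path remains; maximum flow = 23.
By max-flow min-cut, the minimum cut capacity equals the max flow.
In the residual graph, reachable from In: {In, R1}.
Min-cut edges: In→B (14), R1→C (5), R1→F (4); capacity 14 + 5 + 4 = 23.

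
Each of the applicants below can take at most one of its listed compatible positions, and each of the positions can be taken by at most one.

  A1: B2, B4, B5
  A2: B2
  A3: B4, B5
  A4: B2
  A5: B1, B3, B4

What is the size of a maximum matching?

Unit-capacity flow: source→left, listed edges, right→sink; max matching = max flow.
Augmenting path A1→B2 (+1); matched 1.
Augmenting path A3→B4 (+1); matched 2.
Augmenting path A5→B1 (+1); matched 3.
Augmenting path A2→B2→A1→B5 (+1); matched 4.
No augmenting path remains; maximum matching = 4.
König certificate: {A1, A3, A5, B2} is a vertex cover of size 4 (every listed pair touches it), so no matching can be larger.

4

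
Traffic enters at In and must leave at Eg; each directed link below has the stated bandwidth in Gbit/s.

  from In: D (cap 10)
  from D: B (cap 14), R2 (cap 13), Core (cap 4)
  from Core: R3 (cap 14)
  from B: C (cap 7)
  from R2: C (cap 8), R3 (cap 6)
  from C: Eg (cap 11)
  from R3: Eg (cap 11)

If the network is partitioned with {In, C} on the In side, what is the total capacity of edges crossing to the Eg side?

21

Edges leaving {In, C}: In→D (10), C→Eg (11).
Cut capacity = 10 + 11 = 21.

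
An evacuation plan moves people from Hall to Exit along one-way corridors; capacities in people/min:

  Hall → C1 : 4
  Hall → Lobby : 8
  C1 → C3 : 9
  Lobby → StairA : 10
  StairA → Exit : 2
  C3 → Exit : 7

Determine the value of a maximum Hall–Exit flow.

Augment Hall→C1→C3→Exit: bottleneck 4, flow now 4.
Augment Hall→Lobby→StairA→Exit: bottleneck 2, flow now 6.
No augmenting path remains; maximum flow = 6.
In the residual graph, reachable from Hall: {Hall, Lobby, StairA}.
Min-cut edges: Hall→C1 (4), StairA→Exit (2); capacity 4 + 2 = 6.
This cut is saturated, so no flow can exceed 6.

6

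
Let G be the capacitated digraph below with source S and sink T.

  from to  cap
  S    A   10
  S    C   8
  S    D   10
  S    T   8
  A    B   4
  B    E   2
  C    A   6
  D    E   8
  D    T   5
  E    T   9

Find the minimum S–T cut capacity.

Augment S→T: bottleneck 8, flow now 8.
Augment S→D→T: bottleneck 5, flow now 13.
Augment S→D→E→T: bottleneck 5, flow now 18.
Augment S→A→B→E→T: bottleneck 2, flow now 20.
No augmenting path remains; maximum flow = 20.
By max-flow min-cut, the minimum cut capacity equals the max flow.
In the residual graph, reachable from S: {S, A, B, C}.
Min-cut edges: S→D (10), S→T (8), B→E (2); capacity 10 + 8 + 2 = 20.

20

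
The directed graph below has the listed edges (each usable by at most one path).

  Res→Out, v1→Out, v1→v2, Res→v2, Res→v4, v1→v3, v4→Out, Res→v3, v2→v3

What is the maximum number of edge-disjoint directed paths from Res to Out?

Assign every edge capacity 1; by Menger, the answer equals the max flow.
Path Res→Out (+1); total 1.
Path Res→v4→Out (+1); total 2.
No residual Res→Out path; max flow = 2.
Certifying cut of size 2: {Res→Out, Res→v4}.

2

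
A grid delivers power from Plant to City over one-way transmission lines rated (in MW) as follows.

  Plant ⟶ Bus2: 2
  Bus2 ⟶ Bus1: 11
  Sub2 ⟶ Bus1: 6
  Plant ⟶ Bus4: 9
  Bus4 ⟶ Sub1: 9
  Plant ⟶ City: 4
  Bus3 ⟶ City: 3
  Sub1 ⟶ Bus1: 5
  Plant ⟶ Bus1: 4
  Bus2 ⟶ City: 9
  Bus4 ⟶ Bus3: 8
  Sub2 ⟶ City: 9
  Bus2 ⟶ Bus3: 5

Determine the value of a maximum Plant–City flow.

Augment Plant→City: bottleneck 4, flow now 4.
Augment Plant→Bus2→City: bottleneck 2, flow now 6.
Augment Plant→Bus4→Bus3→City: bottleneck 3, flow now 9.
No augmenting path remains; maximum flow = 9.
In the residual graph, reachable from Plant: {Plant, Bus4, Sub1, Bus1, Bus3}.
Min-cut edges: Plant→Bus2 (2), Plant→City (4), Bus3→City (3); capacity 2 + 4 + 3 = 9.
This cut is saturated, so no flow can exceed 9.

9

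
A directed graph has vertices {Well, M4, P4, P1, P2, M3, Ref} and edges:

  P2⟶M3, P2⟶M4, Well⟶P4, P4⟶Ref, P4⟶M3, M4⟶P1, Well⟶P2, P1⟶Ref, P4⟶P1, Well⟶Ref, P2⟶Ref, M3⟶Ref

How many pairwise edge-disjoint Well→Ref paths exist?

Assign every edge capacity 1; by Menger, the answer equals the max flow.
Path Well→Ref (+1); total 1.
Path Well→P4→Ref (+1); total 2.
Path Well→P2→Ref (+1); total 3.
No residual Well→Ref path; max flow = 3.
Certifying cut of size 3: {Well→P2, Well→P4, Well→Ref}.

3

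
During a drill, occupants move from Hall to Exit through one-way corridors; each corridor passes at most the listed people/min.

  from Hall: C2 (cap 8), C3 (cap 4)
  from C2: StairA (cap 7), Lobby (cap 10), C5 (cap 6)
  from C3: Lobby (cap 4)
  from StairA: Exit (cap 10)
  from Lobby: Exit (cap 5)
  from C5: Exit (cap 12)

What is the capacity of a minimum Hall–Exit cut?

12

Augment Hall→C2→StairA→Exit: bottleneck 7, flow now 7.
Augment Hall→C2→Lobby→Exit: bottleneck 1, flow now 8.
Augment Hall→C3→Lobby→Exit: bottleneck 4, flow now 12.
No augmenting path remains; maximum flow = 12.
By max-flow min-cut, the minimum cut capacity equals the max flow.
In the residual graph, reachable from Hall: {Hall}.
Min-cut edges: Hall→C2 (8), Hall→C3 (4); capacity 8 + 4 = 12.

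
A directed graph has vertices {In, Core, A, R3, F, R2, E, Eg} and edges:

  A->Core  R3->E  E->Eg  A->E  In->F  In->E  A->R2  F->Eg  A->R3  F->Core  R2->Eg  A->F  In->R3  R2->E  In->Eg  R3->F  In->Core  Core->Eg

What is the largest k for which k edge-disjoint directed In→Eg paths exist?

4

Assign every edge capacity 1; by Menger, the answer equals the max flow.
Path In→Eg (+1); total 1.
Path In→Core→Eg (+1); total 2.
Path In→F→Eg (+1); total 3.
Path In→E→Eg (+1); total 4.
No residual In→Eg path; max flow = 4.
Certifying cut of size 4: {Core→Eg, E→Eg, F→Eg, In→Eg}.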